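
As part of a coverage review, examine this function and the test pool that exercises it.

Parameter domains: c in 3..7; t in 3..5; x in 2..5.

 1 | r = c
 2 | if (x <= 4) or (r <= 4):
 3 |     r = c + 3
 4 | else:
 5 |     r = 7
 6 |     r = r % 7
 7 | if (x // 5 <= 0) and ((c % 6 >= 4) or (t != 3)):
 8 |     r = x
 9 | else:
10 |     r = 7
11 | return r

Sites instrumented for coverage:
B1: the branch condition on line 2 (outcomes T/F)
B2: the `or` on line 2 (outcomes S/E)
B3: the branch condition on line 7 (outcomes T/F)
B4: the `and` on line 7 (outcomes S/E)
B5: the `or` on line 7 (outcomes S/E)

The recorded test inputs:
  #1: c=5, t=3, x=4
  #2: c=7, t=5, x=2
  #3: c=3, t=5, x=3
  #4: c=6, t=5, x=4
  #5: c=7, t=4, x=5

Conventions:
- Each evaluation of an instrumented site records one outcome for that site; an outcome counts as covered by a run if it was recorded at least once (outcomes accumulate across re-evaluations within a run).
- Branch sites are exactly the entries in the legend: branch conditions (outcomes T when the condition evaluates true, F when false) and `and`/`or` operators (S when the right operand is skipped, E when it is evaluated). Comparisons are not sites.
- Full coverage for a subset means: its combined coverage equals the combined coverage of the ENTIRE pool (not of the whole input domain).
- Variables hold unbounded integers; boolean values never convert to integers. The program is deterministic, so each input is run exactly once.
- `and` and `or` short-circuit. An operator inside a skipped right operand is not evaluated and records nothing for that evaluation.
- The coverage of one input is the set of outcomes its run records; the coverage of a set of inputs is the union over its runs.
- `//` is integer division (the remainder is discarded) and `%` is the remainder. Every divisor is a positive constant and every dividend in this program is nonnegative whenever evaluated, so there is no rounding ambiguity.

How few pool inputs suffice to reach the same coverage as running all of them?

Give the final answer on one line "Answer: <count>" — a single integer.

input #1 (c=5, t=3, x=4): covers B1=T, B2=S, B3=T, B4=E, B5=S
input #2 (c=7, t=5, x=2): covers B1=T, B2=S, B3=T, B4=E, B5=E
input #3 (c=3, t=5, x=3): covers B1=T, B2=S, B3=T, B4=E, B5=E
input #4 (c=6, t=5, x=4): covers B1=T, B2=S, B3=T, B4=E, B5=E
input #5 (c=7, t=4, x=5): covers B1=F, B2=E, B3=F, B4=S
together the pool reaches 10 outcomes: B1=T, B1=F, B2=S, B2=E, B3=T, B3=F, B4=S, B4=E, B5=S, B5=E
every size-1 subset falls short of the 10 outcomes (best: 5/10)
every size-2 subset falls short of the 10 outcomes (best: 9/10)
at size 3, {1, 2, 5} reaches all 10 outcomes; every lexicographically earlier size-3 subset fails

Answer: 3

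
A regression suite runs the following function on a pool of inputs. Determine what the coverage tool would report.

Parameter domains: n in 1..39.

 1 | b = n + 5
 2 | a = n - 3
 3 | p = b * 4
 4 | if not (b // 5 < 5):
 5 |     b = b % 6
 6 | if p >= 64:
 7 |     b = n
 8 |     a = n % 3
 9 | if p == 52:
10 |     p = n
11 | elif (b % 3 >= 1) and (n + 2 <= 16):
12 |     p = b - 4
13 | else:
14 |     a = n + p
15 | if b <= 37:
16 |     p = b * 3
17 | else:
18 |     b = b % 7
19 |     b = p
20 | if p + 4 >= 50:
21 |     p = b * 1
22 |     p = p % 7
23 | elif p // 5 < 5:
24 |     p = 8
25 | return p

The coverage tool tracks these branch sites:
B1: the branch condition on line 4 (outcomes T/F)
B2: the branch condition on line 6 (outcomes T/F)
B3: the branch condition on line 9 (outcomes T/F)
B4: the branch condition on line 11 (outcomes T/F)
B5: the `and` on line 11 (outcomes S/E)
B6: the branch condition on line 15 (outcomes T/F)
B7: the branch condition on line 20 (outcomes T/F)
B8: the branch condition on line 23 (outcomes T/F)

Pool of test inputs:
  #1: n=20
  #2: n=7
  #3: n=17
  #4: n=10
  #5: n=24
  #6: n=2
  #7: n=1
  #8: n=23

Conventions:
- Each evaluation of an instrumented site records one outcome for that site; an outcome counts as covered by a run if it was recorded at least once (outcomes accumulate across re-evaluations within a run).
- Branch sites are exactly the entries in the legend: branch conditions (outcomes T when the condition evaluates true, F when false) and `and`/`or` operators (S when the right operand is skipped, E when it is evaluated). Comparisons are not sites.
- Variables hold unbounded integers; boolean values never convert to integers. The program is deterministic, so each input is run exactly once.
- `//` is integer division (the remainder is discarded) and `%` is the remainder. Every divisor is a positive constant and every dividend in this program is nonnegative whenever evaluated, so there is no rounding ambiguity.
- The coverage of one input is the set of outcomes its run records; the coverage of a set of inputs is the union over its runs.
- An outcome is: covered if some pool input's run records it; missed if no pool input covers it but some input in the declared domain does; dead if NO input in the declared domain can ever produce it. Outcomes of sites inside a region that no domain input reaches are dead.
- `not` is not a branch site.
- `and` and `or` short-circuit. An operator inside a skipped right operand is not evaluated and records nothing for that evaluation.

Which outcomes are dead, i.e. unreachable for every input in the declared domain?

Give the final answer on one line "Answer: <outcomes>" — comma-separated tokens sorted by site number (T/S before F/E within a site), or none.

checking every outcome against all 39 domain inputs:
  reachable outcomes have witnesses, e.g. B1=T (e.g. n=20), B1=F (e.g. n=1), B2=T (e.g. n=11), B2=F (e.g. n=1)

Answer: none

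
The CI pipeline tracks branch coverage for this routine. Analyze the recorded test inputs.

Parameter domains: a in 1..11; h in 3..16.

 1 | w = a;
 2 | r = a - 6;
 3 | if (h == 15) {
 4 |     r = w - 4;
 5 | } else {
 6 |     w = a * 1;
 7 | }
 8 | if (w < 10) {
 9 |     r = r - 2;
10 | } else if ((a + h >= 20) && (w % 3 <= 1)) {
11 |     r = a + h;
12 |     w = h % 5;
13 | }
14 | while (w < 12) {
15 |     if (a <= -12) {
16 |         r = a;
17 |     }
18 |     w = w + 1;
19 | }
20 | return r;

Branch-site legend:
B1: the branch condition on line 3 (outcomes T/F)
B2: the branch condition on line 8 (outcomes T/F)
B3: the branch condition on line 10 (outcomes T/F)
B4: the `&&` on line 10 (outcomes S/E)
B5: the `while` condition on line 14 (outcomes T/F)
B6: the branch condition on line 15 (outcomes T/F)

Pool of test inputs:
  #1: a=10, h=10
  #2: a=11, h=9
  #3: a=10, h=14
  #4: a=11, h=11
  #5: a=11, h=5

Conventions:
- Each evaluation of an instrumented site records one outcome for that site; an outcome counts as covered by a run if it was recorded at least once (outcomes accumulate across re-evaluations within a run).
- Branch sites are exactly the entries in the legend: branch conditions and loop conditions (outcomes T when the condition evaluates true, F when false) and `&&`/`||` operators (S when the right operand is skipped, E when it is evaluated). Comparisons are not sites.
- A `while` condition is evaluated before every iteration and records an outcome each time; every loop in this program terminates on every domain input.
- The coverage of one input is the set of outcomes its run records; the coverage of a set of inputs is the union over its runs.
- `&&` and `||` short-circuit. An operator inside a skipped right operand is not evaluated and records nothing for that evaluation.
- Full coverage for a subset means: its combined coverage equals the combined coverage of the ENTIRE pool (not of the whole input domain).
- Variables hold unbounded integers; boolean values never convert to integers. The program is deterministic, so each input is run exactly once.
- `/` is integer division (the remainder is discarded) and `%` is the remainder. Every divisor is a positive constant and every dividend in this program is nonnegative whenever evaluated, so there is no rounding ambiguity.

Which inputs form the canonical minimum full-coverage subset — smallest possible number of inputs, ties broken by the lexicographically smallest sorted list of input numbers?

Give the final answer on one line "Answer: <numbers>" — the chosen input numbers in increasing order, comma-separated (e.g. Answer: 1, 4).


run #1 (a=10, h=10) runs B1->F, B2->F, B4->E, B3->T, B5->T, B6->F, B5->T, B6->F, B5->T, B6->F, B5->T, B6->F, B5->T, B6->F, ...; records B1=F, B2=F, B3=T, B4=E, B5=T, B5=F, B6=F
run #2 (a=11, h=9) runs B1->F, B2->F, B4->E, B3->F, B5->T, B6->F, B5->F; records B1=F, B2=F, B3=F, B4=E, B5=T, B5=F, B6=F
run #3 (a=10, h=14) runs B1->F, B2->F, B4->E, B3->T, B5->T, B6->F, B5->T, B6->F, B5->T, B6->F, B5->T, B6->F, B5->T, B6->F, ...; records B1=F, B2=F, B3=T, B4=E, B5=T, B5=F, B6=F
run #4 (a=11, h=11) runs B1->F, B2->F, B4->E, B3->F, B5->T, B6->F, B5->F; records B1=F, B2=F, B3=F, B4=E, B5=T, B5=F, B6=F
run #5 (a=11, h=5) runs B1->F, B2->F, B4->S, B3->F, B5->T, B6->F, B5->F; records B1=F, B2=F, B3=F, B4=S, B5=T, B5=F, B6=F
pool-wide coverage (9 outcomes): B1=F, B2=F, B3=T, B3=F, B4=S, B4=E, B5=T, B5=F, B6=F
no size-1 subset reaches all 9 outcomes (best union: 7/9)
at size 2, {1, 5} reaches all 9 outcomes; every lexicographically earlier size-2 subset fails
Answer: 1, 5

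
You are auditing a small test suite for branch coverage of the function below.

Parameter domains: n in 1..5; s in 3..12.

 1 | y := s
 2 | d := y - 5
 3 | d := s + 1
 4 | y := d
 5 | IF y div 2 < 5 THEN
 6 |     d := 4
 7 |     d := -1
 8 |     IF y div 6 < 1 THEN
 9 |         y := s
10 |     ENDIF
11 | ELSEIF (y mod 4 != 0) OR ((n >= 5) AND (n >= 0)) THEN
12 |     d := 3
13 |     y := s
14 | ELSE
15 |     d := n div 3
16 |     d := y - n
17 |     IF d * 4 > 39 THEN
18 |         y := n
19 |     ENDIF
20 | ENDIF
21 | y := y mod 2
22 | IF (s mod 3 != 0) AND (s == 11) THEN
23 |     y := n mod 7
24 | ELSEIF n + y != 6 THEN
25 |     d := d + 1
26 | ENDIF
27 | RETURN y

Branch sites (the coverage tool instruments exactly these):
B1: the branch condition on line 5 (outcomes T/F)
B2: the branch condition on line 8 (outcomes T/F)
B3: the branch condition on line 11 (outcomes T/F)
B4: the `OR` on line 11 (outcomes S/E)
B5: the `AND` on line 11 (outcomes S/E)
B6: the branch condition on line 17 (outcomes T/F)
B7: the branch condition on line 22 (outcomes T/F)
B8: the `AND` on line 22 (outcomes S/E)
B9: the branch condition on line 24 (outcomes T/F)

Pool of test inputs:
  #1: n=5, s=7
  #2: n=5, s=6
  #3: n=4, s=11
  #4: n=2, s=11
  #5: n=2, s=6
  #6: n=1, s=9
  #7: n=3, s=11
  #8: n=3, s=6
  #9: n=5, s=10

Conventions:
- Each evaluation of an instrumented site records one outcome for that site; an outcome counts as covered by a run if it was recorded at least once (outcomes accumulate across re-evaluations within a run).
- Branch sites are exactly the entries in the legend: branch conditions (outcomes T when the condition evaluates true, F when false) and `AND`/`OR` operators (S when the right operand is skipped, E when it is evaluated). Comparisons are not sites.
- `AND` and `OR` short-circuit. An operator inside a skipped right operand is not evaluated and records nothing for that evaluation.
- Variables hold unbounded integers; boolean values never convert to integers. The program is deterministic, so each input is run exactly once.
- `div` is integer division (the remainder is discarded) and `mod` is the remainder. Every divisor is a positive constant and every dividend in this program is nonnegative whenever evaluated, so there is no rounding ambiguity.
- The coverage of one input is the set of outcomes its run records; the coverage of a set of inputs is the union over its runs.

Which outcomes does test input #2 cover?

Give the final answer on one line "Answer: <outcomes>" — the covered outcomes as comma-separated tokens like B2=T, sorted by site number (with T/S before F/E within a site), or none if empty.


Event log for input #2 (n=5, s=6):
  B1->T, B2->F, B8->S, B7->F, B9->F
distinct outcomes covered: B1=T, B2=F, B7=F, B8=S, B9=F
Answer: B1=T, B2=F, B7=F, B8=S, B9=F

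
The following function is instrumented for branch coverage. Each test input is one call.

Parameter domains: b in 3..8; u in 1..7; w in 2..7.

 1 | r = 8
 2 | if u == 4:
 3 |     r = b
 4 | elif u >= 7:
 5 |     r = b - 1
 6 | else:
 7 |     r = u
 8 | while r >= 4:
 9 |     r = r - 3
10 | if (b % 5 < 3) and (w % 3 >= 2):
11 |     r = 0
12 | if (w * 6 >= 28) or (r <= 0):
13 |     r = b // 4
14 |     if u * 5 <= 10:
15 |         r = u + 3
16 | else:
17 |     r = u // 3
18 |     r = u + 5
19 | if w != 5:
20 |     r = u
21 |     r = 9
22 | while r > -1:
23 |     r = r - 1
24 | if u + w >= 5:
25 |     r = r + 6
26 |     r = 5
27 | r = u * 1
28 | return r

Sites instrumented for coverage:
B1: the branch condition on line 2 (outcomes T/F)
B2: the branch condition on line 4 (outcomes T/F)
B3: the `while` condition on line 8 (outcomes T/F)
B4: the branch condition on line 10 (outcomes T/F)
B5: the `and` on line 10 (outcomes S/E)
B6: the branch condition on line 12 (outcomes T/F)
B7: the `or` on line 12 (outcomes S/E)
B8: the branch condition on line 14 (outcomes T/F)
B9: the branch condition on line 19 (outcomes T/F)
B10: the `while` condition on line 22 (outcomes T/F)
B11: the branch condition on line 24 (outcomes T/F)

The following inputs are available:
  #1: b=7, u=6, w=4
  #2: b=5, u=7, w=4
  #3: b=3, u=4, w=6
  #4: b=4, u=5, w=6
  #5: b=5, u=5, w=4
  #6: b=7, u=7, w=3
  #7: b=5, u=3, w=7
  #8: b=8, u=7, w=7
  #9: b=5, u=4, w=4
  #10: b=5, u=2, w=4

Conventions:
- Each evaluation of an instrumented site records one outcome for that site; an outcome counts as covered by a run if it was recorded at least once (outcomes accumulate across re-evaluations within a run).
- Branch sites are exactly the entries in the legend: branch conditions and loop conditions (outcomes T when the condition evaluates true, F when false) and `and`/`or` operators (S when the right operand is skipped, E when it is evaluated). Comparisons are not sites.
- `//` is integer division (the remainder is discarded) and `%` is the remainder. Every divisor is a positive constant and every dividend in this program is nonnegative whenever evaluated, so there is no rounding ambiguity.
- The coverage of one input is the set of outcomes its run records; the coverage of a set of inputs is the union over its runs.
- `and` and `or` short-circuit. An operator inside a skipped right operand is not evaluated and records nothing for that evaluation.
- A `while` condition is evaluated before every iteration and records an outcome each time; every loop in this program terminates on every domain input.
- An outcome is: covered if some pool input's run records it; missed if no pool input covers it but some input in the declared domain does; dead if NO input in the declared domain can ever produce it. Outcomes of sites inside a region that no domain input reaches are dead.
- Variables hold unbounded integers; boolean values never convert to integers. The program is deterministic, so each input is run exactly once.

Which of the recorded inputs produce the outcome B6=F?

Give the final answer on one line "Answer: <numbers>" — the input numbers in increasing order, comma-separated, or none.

input #1 (b=7, u=6, w=4): covers B6=F
input #2 (b=5, u=7, w=4): covers B6=F
input #3 (b=3, u=4, w=6): misses B6=F
input #4 (b=4, u=5, w=6): misses B6=F
input #5 (b=5, u=5, w=4): covers B6=F
input #6 (b=7, u=7, w=3): covers B6=F
input #7 (b=5, u=3, w=7): misses B6=F
input #8 (b=8, u=7, w=7): misses B6=F
input #9 (b=5, u=4, w=4): covers B6=F
input #10 (b=5, u=2, w=4): covers B6=F

Answer: 1, 2, 5, 6, 9, 10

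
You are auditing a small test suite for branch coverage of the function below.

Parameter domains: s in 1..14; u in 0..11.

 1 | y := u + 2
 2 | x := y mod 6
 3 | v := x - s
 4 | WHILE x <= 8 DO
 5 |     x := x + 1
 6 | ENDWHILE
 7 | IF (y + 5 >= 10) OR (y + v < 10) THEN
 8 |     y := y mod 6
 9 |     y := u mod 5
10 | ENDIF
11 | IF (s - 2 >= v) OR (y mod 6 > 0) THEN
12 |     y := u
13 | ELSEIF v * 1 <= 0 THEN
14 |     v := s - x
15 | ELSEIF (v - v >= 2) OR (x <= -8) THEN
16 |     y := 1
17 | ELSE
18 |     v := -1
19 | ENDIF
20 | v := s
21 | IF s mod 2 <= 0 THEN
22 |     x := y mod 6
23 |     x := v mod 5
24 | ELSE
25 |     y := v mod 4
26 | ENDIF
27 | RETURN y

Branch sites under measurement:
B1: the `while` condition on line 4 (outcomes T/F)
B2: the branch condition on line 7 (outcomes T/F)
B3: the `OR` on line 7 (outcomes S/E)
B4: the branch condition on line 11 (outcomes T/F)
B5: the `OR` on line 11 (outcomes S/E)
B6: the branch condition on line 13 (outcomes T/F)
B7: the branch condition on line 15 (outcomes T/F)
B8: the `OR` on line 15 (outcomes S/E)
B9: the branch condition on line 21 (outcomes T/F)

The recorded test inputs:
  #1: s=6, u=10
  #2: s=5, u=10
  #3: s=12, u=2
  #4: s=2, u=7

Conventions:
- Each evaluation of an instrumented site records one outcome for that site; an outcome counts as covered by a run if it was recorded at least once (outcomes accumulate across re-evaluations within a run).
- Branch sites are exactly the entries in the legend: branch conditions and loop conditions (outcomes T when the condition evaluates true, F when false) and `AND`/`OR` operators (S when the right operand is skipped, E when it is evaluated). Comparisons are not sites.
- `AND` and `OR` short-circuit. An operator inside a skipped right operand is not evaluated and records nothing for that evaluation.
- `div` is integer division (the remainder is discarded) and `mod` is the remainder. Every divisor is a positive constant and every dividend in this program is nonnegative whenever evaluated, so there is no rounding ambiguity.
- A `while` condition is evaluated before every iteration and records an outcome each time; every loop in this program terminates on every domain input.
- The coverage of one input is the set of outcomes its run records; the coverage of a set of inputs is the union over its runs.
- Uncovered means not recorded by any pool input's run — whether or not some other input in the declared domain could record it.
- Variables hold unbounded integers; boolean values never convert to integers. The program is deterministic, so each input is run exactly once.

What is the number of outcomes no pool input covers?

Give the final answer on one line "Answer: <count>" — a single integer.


input #1 (s=6, u=10): events B1->T, B1->T, B1->T, B1->T, B1->T, B1->T, B1->T, B1->T, B1->T, B1->F, B3->S, B2->T, B5->S, B4->T, ...; covers B1=T, B1=F, B2=T, B3=S, B4=T, B5=S, B9=T
input #2 (s=5, u=10): events B1->T, B1->T, B1->T, B1->T, B1->T, B1->T, B1->T, B1->T, B1->T, B1->F, B3->S, B2->T, B5->S, B4->T, ...; covers B1=T, B1=F, B2=T, B3=S, B4=T, B5=S, B9=F
input #3 (s=12, u=2): events B1->T, B1->T, B1->T, B1->T, B1->T, B1->F, B3->E, B2->T, B5->S, B4->T, B9->T; covers B1=T, B1=F, B2=T, B3=E, B4=T, B5=S, B9=T
input #4 (s=2, u=7): events B1->T, B1->T, B1->T, B1->T, B1->T, B1->T, B1->F, B3->S, B2->T, B5->E, B4->T, B9->T; covers B1=T, B1=F, B2=T, B3=S, B4=T, B5=E, B9=T
union over the pool: B1=T, B1=F, B2=T, B3=S, B3=E, B4=T, B5=S, B5=E, B9=T, B9=F
uncovered (8 of 18): B2=F, B4=F, B6=T, B6=F, B7=T, B7=F, B8=S, B8=E
Answer: 8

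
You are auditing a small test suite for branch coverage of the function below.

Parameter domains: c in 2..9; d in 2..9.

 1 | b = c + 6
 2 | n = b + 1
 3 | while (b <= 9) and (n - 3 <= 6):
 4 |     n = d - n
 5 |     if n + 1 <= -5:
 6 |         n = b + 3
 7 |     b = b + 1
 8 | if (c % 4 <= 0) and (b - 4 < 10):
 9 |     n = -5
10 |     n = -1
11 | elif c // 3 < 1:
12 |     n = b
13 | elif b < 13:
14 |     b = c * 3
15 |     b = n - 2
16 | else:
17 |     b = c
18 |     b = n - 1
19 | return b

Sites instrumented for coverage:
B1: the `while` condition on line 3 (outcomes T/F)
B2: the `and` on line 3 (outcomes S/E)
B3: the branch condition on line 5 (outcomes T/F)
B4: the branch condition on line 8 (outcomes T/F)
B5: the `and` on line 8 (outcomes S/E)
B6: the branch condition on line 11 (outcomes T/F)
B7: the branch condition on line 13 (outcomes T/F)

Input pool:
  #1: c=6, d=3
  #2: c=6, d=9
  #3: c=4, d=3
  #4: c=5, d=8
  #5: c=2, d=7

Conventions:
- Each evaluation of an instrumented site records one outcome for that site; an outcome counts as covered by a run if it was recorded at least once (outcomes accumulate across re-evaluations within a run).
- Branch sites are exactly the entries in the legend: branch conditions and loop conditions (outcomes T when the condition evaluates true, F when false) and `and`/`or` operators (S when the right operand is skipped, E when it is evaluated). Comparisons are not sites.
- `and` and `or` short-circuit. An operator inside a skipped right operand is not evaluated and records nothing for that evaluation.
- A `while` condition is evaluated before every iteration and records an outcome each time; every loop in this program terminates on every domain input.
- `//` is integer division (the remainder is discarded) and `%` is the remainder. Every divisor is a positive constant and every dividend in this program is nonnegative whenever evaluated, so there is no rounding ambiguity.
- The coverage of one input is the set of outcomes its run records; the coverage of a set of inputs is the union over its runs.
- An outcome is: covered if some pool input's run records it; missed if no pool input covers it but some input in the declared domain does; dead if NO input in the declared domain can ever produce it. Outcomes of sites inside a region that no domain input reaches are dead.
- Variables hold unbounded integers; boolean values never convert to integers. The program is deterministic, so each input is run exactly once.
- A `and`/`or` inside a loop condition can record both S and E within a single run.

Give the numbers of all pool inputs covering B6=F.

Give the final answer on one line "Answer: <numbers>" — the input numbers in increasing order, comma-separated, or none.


input #1 (c=6, d=3): hits B6=F
input #2 (c=6, d=9): hits B6=F
input #3 (c=4, d=3): never hits B6=F
input #4 (c=5, d=8): hits B6=F
input #5 (c=2, d=7): never hits B6=F
Answer: 1, 2, 4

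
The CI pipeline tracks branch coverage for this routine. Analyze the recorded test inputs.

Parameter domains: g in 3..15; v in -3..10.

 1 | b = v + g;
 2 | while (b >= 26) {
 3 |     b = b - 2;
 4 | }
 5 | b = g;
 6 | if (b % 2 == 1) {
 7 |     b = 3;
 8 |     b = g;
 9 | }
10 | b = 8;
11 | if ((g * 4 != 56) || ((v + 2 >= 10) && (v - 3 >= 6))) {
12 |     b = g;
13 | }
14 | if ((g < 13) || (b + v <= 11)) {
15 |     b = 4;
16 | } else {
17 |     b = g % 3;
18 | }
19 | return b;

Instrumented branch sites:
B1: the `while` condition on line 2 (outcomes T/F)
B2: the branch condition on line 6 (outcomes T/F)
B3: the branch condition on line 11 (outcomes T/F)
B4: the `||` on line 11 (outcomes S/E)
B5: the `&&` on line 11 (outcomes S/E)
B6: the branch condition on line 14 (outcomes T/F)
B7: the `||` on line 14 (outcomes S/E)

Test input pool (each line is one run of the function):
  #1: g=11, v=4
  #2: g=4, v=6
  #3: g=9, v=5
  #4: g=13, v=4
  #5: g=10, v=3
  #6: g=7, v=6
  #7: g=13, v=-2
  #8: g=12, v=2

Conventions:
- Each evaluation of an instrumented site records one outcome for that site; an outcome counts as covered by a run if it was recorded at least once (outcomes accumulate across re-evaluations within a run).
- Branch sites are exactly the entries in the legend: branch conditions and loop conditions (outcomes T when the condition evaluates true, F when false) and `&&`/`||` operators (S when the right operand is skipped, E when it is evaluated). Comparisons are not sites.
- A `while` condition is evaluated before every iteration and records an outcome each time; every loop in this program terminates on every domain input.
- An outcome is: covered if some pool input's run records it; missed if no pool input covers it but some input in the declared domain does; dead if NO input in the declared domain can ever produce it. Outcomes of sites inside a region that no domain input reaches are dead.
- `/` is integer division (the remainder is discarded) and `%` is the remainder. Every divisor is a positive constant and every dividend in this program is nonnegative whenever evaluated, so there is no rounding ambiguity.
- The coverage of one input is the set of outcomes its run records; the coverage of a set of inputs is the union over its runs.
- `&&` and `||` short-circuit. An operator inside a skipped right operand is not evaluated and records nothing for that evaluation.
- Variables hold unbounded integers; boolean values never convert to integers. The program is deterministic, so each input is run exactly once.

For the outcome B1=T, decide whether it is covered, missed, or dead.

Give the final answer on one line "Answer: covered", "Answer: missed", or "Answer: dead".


no pool input records B1=T
checking all 182 inputs in the declared domain: B1=T is never recorded -> dead
Answer: dead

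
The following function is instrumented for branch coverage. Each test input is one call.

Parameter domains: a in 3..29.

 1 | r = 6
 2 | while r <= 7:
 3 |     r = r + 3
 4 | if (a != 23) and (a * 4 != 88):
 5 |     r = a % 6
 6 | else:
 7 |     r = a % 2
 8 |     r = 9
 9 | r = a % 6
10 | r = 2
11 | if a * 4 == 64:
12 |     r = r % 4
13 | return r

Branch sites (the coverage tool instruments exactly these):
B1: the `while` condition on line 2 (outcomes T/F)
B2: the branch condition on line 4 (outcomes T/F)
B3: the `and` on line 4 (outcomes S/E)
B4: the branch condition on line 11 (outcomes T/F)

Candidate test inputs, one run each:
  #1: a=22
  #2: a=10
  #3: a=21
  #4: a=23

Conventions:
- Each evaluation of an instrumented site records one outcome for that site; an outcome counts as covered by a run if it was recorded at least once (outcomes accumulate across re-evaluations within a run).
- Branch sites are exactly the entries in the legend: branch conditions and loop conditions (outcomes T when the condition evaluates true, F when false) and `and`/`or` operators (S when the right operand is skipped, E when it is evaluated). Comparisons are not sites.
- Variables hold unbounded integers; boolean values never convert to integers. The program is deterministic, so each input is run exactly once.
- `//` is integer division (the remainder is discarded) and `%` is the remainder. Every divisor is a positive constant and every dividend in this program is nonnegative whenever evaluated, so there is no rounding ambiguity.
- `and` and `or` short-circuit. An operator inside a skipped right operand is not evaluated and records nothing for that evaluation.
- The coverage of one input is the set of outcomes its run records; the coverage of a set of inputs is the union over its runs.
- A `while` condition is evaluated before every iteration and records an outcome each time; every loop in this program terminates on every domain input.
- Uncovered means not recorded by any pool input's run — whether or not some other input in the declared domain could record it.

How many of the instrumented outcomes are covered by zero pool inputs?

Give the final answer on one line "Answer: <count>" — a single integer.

test 1 (a=22) fires B1->T, B1->F, B3->E, B2->F, B4->F; hits B1=T, B1=F, B2=F, B3=E, B4=F
test 2 (a=10) fires B1->T, B1->F, B3->E, B2->T, B4->F; hits B1=T, B1=F, B2=T, B3=E, B4=F
test 3 (a=21) fires B1->T, B1->F, B3->E, B2->T, B4->F; hits B1=T, B1=F, B2=T, B3=E, B4=F
test 4 (a=23) fires B1->T, B1->F, B3->S, B2->F, B4->F; hits B1=T, B1=F, B2=F, B3=S, B4=F
union over the pool: B1=T, B1=F, B2=T, B2=F, B3=S, B3=E, B4=F
uncovered (1 of 8): B4=T

Answer: 1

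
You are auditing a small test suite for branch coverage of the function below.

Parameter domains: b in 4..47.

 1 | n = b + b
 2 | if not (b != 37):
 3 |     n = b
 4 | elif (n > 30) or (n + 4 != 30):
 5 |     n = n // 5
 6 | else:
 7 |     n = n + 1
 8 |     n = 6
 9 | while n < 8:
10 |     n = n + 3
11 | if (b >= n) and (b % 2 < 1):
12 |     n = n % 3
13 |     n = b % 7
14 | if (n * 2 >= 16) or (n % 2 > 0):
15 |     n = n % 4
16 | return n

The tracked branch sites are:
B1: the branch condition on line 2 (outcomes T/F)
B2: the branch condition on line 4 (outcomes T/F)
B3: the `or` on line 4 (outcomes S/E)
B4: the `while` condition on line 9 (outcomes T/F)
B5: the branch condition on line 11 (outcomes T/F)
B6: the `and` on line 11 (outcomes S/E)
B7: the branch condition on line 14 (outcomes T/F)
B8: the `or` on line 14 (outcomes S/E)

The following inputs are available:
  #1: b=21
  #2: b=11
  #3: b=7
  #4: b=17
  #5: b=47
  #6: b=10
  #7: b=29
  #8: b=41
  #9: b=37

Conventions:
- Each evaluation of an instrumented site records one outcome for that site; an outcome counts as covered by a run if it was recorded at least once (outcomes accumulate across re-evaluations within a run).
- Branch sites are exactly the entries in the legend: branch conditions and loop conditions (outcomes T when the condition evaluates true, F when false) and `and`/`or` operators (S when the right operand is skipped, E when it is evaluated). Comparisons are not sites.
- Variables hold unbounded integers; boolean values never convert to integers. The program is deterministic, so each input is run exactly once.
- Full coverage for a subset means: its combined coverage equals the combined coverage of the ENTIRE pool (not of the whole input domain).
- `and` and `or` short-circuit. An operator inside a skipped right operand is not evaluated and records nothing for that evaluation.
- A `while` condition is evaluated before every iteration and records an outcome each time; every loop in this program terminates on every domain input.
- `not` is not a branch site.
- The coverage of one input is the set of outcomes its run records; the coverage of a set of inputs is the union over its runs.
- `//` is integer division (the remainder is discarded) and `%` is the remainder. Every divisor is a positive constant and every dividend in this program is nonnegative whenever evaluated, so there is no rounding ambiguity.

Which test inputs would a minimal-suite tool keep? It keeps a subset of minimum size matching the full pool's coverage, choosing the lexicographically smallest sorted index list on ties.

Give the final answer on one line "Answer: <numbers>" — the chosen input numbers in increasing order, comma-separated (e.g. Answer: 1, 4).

run #1 (b=21) records B1=F, B2=T, B3=S, B4=F, B5=F, B6=E, B7=T, B8=S
run #2 (b=11) records B1=F, B2=T, B3=E, B4=T, B4=F, B5=F, B6=E, B7=T, B8=S
run #3 (b=7) records B1=F, B2=T, B3=E, B4=T, B4=F, B5=F, B6=S, B7=T, B8=S
run #4 (b=17) records B1=F, B2=T, B3=S, B4=T, B4=F, B5=F, B6=E, B7=T, B8=S
run #5 (b=47) records B1=F, B2=T, B3=S, B4=F, B5=F, B6=E, B7=T, B8=S
run #6 (b=10) records B1=F, B2=T, B3=E, B4=T, B4=F, B5=T, B6=E, B7=T, B8=E
run #7 (b=29) records B1=F, B2=T, B3=S, B4=F, B5=F, B6=E, B7=T, B8=S
run #8 (b=41) records B1=F, B2=T, B3=S, B4=F, B5=F, B6=E, B7=T, B8=S
run #9 (b=37) records B1=T, B4=F, B5=F, B6=E, B7=T, B8=S
pool-wide coverage (14 outcomes): B1=T, B1=F, B2=T, B3=S, B3=E, B4=T, B4=F, B5=T, B5=F, B6=S, B6=E, B7=T, B8=S, B8=E
every size-1 subset falls short of the 14 outcomes (best: 9/14)
every size-2 subset falls short of the 14 outcomes (best: 12/14)
every size-3 subset falls short of the 14 outcomes (best: 13/14)
the canonical winner is {1, 3, 6, 9}: size 4, full 14-outcome coverage, earliest index list among size-4 covers

Answer: 1, 3, 6, 9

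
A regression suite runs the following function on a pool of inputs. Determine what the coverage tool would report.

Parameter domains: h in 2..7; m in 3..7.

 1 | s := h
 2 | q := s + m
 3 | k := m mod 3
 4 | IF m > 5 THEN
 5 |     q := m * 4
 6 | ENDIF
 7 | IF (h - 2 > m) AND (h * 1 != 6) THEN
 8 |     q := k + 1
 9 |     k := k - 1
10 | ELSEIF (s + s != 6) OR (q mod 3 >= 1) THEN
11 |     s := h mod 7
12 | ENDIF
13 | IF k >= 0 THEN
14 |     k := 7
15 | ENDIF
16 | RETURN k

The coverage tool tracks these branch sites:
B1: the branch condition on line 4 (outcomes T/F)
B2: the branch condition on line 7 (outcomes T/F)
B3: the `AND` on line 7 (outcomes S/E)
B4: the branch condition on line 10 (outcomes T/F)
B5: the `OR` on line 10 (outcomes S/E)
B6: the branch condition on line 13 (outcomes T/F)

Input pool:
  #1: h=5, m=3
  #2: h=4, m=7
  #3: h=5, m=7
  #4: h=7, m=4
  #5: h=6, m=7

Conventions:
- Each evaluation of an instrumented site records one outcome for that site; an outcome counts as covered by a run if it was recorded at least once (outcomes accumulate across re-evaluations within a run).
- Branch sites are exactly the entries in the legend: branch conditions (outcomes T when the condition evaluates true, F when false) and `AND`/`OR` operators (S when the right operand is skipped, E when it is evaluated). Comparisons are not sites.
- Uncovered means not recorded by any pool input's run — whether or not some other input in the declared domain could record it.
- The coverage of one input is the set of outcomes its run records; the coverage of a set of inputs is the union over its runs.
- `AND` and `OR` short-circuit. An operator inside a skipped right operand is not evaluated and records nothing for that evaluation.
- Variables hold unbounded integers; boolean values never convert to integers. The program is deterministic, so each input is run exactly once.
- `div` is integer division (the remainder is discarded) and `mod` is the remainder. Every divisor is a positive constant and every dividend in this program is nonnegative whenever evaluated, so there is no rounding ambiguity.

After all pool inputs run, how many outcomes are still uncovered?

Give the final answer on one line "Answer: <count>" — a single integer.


input #1 (h=5, m=3): covers B1=F, B2=F, B3=S, B4=T, B5=S, B6=T
input #2 (h=4, m=7): covers B1=T, B2=F, B3=S, B4=T, B5=S, B6=T
input #3 (h=5, m=7): covers B1=T, B2=F, B3=S, B4=T, B5=S, B6=T
input #4 (h=7, m=4): covers B1=F, B2=T, B3=E, B6=T
input #5 (h=6, m=7): covers B1=T, B2=F, B3=S, B4=T, B5=S, B6=T
union over the pool: B1=T, B1=F, B2=T, B2=F, B3=S, B3=E, B4=T, B5=S, B6=T
uncovered (3 of 12): B4=F, B5=E, B6=F
Answer: 3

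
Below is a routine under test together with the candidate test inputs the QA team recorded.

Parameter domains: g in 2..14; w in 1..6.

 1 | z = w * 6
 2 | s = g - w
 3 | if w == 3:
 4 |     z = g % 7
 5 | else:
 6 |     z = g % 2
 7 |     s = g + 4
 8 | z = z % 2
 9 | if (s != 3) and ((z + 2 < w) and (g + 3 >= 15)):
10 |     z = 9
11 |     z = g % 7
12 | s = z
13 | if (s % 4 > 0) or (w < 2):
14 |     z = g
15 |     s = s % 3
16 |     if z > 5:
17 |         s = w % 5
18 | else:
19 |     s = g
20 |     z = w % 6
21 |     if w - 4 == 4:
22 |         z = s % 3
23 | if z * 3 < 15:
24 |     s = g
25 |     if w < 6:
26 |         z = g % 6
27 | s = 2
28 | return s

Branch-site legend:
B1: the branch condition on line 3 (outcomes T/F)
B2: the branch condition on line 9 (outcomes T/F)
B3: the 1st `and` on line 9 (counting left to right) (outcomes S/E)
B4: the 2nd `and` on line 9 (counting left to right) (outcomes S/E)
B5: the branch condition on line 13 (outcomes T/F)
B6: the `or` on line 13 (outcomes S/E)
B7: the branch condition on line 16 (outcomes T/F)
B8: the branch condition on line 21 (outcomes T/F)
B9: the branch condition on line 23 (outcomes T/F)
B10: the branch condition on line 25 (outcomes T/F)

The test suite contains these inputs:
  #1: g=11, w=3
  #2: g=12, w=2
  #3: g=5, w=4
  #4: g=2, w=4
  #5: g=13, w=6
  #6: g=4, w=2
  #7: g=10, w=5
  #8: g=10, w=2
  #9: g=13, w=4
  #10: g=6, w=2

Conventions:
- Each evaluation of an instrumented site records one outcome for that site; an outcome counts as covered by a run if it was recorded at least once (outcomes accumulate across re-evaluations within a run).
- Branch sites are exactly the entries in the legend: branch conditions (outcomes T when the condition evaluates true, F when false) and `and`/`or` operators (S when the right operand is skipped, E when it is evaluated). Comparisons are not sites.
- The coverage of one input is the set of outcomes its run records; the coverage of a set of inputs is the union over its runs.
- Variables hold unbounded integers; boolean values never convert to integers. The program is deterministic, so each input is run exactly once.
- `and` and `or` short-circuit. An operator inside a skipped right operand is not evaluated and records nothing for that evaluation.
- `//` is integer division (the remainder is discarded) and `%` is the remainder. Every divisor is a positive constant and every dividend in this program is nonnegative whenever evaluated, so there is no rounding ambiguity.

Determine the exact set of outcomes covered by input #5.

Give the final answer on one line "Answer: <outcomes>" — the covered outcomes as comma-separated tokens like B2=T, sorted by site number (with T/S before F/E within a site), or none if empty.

Tracing the run of input #5 (g=13, w=6):
  B1->F, B3->E, B4->E, B2->T, B6->S, B5->T, B7->T, B9->F
deduplicating events, the covered set is: B1=F, B2=T, B3=E, B4=E, B5=T, B6=S, B7=T, B9=F

Answer: B1=F, B2=T, B3=E, B4=E, B5=T, B6=S, B7=T, B9=F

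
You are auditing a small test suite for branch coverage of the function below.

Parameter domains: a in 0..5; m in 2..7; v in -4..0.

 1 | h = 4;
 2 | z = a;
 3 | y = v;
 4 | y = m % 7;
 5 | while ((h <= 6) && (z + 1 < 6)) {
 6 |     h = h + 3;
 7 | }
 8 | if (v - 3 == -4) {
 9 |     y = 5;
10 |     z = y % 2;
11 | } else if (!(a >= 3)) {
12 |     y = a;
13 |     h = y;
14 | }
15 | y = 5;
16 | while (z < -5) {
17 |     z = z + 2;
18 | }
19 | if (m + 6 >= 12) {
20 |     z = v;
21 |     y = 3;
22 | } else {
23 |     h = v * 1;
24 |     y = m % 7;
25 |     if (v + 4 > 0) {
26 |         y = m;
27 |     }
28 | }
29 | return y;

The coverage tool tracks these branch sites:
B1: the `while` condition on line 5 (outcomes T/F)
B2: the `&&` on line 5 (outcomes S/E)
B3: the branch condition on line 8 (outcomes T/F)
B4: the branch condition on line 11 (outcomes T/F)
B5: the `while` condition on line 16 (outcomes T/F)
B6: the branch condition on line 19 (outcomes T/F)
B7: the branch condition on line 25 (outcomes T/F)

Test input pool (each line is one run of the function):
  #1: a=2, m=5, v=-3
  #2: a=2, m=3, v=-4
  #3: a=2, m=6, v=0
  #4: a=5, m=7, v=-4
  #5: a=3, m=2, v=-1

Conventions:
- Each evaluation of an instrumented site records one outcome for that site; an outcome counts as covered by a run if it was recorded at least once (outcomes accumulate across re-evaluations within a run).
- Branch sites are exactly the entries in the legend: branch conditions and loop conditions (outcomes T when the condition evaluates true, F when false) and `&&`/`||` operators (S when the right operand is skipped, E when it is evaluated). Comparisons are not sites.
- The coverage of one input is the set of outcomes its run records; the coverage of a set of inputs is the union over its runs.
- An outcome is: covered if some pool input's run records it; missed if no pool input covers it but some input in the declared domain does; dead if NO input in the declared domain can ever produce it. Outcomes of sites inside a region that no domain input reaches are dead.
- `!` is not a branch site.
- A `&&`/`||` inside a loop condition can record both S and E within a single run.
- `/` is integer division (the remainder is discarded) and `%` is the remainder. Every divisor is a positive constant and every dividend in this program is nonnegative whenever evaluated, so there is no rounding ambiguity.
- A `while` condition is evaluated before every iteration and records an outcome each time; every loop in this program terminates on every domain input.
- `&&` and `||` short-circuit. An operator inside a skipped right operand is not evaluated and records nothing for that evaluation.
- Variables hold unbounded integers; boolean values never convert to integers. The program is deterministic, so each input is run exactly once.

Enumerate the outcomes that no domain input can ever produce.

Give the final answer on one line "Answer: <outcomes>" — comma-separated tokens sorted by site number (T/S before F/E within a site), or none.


exhaustive pass over the 180-input domain:
  B5=T: unreachable across the whole domain -> dead
  reachable outcomes have witnesses, e.g. B1=T (e.g. a=0, m=2, v=-4), B1=F (e.g. a=0, m=2, v=-4), B2=S (e.g. a=0, m=2, v=-4), B2=E (e.g. a=0, m=2, v=-4)
Answer: B5=T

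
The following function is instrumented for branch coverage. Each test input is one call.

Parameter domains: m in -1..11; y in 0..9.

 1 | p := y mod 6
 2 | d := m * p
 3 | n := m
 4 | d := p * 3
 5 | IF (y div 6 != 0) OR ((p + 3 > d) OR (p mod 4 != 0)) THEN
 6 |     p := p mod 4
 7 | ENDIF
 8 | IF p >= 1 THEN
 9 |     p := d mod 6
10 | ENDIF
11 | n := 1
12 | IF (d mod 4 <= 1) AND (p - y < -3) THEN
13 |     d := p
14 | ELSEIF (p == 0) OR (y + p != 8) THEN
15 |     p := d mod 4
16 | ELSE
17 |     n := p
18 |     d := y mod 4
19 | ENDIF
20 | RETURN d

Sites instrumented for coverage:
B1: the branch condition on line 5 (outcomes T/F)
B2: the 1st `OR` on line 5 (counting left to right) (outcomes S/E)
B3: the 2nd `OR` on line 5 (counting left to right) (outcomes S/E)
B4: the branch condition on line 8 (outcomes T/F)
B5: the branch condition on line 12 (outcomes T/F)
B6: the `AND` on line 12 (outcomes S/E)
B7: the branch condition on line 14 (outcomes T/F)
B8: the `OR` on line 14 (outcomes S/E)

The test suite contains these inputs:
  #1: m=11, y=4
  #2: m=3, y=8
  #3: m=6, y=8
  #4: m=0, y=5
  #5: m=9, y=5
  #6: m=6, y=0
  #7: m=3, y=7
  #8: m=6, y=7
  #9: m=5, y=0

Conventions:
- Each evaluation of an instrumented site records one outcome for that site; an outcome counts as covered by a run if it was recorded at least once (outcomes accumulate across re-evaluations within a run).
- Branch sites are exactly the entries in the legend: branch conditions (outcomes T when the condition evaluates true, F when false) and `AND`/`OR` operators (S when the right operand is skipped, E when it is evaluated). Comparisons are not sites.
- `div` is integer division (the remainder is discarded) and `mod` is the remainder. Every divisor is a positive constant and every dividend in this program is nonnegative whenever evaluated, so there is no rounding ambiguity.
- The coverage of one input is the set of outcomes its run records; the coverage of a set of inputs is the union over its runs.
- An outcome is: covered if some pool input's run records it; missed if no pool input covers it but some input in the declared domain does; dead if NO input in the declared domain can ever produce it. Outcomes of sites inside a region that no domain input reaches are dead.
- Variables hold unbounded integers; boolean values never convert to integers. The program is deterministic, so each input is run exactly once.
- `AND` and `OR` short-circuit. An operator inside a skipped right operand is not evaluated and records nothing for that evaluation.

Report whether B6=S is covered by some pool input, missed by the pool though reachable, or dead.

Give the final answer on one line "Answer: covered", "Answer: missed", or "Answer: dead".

B6=S is recorded by pool input(s) 2, 3, 4, 5, 7, 8 -> covered

Answer: covered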